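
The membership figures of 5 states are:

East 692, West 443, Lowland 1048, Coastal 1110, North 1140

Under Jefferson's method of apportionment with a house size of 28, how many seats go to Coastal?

7

Standard divisor 4433/28 ≈ 158.321; standard quotas: East 4.371, West 2.798, Lowland 6.619, Coastal 7.011, North 7.201.
Rounding down gives 4, 2, 6, 7, 7 = 26 seats, so the divisor must be adjusted.
With modified divisor 145: modified quotas East 4.772, West 3.055, Lowland 7.228, Coastal 7.655, North 7.862.
Rounding down: East 4, West 3, Lowland 7, Coastal 7, North 7 (total 28).
Coastal receives 7.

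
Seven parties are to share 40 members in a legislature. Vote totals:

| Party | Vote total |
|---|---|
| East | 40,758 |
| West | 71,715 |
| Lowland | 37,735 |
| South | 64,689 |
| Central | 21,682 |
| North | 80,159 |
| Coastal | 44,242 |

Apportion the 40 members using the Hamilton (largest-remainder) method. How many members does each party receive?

East 5, West 8, Lowland 4, South 7, Central 2, North 9, Coastal 5

The standard divisor is 360980/40 ≈ 9024.5.
Standard quotas: East 4.5164, West 7.9467, Lowland 4.1814, South 7.1682, Central 2.4026, North 8.8824, Coastal 4.9024.
Lower quotas: East 4, West 7, Lowland 4, South 7, Central 2, North 8, Coastal 4 (sum 36, leaving 4 seats).
Remainders in descending order: West 0.9467, Coastal 0.9024, North 0.8824, East 0.5164, Central 0.4026, Lowland 0.1814, South 0.1682.
The surplus seats go to West, Coastal, North, East.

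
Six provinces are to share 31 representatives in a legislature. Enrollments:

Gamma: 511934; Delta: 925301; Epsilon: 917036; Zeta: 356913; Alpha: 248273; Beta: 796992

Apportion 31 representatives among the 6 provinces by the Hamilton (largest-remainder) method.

Gamma 4, Delta 8, Epsilon 7, Zeta 3, Alpha 2, Beta 7

Standard divisor: 3756449 ÷ 31 ≈ 121175.774.
Standard quotas: Gamma 4.2247, Delta 7.6360, Epsilon 7.5678, Zeta 2.9454, Alpha 2.0489, Beta 6.5772.
Lower quotas: Gamma 4, Delta 7, Epsilon 7, Zeta 2, Alpha 2, Beta 6 (sum 28, leaving 3 seats).
Remainders in descending order: Zeta 0.9454, Delta 0.6360, Beta 0.5772, Epsilon 0.5678, Gamma 0.2247, Alpha 0.0489.
Largest remainders: Zeta, Delta, Beta receive the extra seats.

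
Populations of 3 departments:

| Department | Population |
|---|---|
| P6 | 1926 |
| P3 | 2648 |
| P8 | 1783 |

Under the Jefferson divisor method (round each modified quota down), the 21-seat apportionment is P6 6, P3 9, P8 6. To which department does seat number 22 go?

Priority for the next seat is population ÷ (current seats + 1).
Priorities: P6 275.143, P3 264.800, P8 254.714.
Highest priority: P6.

P6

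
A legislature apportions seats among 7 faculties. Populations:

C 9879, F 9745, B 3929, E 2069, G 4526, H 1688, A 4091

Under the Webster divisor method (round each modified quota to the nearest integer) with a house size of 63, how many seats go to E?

Standard divisor 35927/63 ≈ 570.27; standard quotas: C 17.323, F 17.088, B 6.890, E 3.628, G 7.937, H 2.960, A 7.174.
Rounding to the nearest integer gives C 17, F 17, B 7, E 4, G 8, H 3, A 7 — total 63, matching the house size, so no adjustment is needed.
E receives 4.

4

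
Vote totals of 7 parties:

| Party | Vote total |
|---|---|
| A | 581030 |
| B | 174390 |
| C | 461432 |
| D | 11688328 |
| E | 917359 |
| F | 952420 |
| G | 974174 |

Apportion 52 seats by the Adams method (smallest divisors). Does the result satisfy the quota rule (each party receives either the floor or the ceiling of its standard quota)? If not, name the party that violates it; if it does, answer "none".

D

Standard quotas: A 1.918, B 0.576, C 1.524, D 38.592, E 3.029, F 3.145, G 3.216.
Adams allocation: A 2, B 1, C 2, D 37, E 3, F 3, G 4.
D has quota 38.592 (lower 38, upper 39) but receives 37 — outside the quota interval.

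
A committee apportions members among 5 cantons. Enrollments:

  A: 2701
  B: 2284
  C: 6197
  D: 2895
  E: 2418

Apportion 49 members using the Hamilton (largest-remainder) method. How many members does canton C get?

Total 16495; standard divisor 16495/49 ≈ 336.633.
Standard quotas: A 8.0236, B 6.7848, C 18.4088, D 8.5999, E 7.1829.
Lower quotas: A 8, B 6, C 18, D 8, E 7 (sum 47, leaving 2 seats).
Remainders in descending order: B 0.7848, D 0.5999, C 0.4088, E 0.1829, A 0.0236.
Largest remainders: B, D receive the extra seats.
C receives 18.

18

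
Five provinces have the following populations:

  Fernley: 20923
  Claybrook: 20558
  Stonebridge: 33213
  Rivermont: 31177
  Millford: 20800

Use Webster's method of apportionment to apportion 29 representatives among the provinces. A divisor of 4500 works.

Fernley=5, Claybrook=5, Stonebridge=7, Rivermont=7, Millford=5

With modified divisor 4500: modified quotas Fernley 4.650, Claybrook 4.568, Stonebridge 7.381, Rivermont 6.928, Millford 4.622.
Rounding to the nearest integer: Fernley 5, Claybrook 5, Stonebridge 7, Rivermont 7, Millford 5 (total 29).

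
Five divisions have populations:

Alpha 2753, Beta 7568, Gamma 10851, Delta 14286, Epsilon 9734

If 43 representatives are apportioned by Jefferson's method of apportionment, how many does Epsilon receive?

9

Standard divisor 45192/43 ≈ 1050.977; standard quotas: Alpha 2.619, Beta 7.201, Gamma 10.325, Delta 13.593, Epsilon 9.262.
Rounding down gives 2, 7, 10, 13, 9 = 41 seats, so the divisor must be adjusted.
With modified divisor 980: modified quotas Alpha 2.809, Beta 7.722, Gamma 11.072, Delta 14.578, Epsilon 9.933.
Rounding down: Alpha 2, Beta 7, Gamma 11, Delta 14, Epsilon 9 (total 43).
Epsilon receives 9.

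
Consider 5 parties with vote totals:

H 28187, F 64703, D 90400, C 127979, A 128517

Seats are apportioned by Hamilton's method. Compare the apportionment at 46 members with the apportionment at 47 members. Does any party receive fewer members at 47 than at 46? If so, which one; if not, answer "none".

At 46 seats: H 3, F 7, D 10, C 13, A 13.
At 47 seats: H 3, F 7, D 9, C 14, A 14.
D drops from 10 to 9.

D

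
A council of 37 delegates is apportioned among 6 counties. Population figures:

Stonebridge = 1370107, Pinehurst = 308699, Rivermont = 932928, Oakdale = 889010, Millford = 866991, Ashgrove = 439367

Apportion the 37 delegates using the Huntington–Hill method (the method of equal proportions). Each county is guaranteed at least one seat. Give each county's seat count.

Stonebridge: 11, Pinehurst: 2, Rivermont: 7, Oakdale: 7, Millford: 7, Ashgrove: 3

With divisor 128734: modified quotas Stonebridge 10.643, Pinehurst 2.398, Rivermont 7.247, Oakdale 6.906, Millford 6.735, Ashgrove 3.413.
Geometric-mean thresholds: Stonebridge √(10·11)=10.488, Pinehurst √(2·3)=2.449, Rivermont √(7·8)=7.483, Oakdale √(6·7)=6.481, Millford √(6·7)=6.481, Ashgrove √(3·4)=3.464.
Each quota rounded against its threshold gives Stonebridge 11, Pinehurst 2, Rivermont 7, Oakdale 7, Millford 7, Ashgrove 3 (total 37).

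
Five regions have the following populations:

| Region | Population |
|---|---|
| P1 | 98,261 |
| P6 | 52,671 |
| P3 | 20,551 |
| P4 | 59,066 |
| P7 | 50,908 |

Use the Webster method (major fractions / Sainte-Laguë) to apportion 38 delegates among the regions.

Standard divisor 281457/38 ≈ 7406.763; standard quotas: P1 13.266, P6 7.111, P3 2.775, P4 7.975, P7 6.873.
Rounding to the nearest integer gives P1 13, P6 7, P3 3, P4 8, P7 7 — total 38, matching the house size, so no adjustment is needed.

P1: 13, P6: 7, P3: 3, P4: 8, P7: 7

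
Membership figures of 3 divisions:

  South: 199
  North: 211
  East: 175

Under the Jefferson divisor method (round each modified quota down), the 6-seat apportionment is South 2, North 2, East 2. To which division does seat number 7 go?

Priority for the next seat is population ÷ (current seats + 1).
Priorities: South 66.333, North 70.333, East 58.333.
Highest priority: North.

North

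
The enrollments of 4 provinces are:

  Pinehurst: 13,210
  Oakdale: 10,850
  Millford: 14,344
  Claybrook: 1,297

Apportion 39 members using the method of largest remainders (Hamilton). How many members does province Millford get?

Standard divisor: 39701 ÷ 39 ≈ 1017.974.
Standard quotas: Pinehurst 12.9768, Oakdale 10.6584, Millford 14.0907, Claybrook 1.2741.
Lower quotas: Pinehurst 12, Oakdale 10, Millford 14, Claybrook 1 (sum 37, leaving 2 seats).
Remainders in descending order: Pinehurst 0.9768, Oakdale 0.6584, Claybrook 0.2741, Millford 0.0907.
Largest remainders: Pinehurst, Oakdale receive the extra seats.
Millford receives 14.

14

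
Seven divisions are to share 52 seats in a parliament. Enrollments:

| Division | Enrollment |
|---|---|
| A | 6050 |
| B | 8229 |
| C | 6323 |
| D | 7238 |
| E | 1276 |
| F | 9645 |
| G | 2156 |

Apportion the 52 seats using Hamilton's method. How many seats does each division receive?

The standard divisor is 40917/52 ≈ 786.865.
Standard quotas: A 7.6887, B 10.4580, C 8.0357, D 9.1985, E 1.6216, F 12.2575, G 2.7400.
Lower quotas: A 7, B 10, C 8, D 9, E 1, F 12, G 2 (sum 49, leaving 3 seats).
Remainders in descending order: G 0.7400, A 0.6887, E 0.6216, B 0.4580, F 0.2575, D 0.1985, C 0.0357.
Largest remainders: G, A, E receive the extra seats.

A 8, B 10, C 8, D 9, E 2, F 12, G 3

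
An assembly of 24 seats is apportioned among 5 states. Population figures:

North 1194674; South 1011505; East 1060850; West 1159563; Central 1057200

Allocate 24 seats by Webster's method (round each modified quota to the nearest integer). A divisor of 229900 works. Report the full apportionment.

North=5; South=4; East=5; West=5; Central=5

With modified divisor 229900: modified quotas North 5.196, South 4.400, East 4.614, West 5.044, Central 4.599.
Rounding to the nearest integer: North 5, South 4, East 5, West 5, Central 5 (total 24).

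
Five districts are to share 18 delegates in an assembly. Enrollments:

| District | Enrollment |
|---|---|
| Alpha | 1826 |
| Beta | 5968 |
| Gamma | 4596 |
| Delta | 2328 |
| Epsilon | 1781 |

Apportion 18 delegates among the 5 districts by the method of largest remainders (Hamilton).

Standard divisor: 16499 ÷ 18 ≈ 916.611.
Standard quotas: Alpha 1.9921, Beta 6.5109, Gamma 5.0141, Delta 2.5398, Epsilon 1.9430.
Lower quotas: Alpha 1, Beta 6, Gamma 5, Delta 2, Epsilon 1 (sum 15, leaving 3 seats).
Remainders in descending order: Alpha 0.9921, Epsilon 0.9430, Delta 0.5398, Beta 0.5109, Gamma 0.0141.
The surplus seats go to Alpha, Epsilon, Delta.

Alpha: 2; Beta: 6; Gamma: 5; Delta: 3; Epsilon: 2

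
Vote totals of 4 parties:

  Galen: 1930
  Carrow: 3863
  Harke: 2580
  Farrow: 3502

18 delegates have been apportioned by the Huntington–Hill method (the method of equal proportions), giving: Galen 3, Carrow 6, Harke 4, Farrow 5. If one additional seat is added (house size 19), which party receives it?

Farrow

Priority for the next seat is population ÷ (√(s·(s+1))).
Priorities: Galen 557.143, Carrow 596.074, Harke 576.906, Farrow 639.375.
Highest priority: Farrow.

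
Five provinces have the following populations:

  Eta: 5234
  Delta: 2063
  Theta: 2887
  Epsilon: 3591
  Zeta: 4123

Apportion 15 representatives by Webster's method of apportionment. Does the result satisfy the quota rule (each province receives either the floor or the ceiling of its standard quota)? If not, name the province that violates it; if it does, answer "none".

none

Standard quotas: Eta 4.387, Delta 1.729, Theta 2.420, Epsilon 3.010, Zeta 3.455.
Webster allocation: Eta 4, Delta 2, Theta 2, Epsilon 3, Zeta 4.
Every allocation lies between the lower and upper quota.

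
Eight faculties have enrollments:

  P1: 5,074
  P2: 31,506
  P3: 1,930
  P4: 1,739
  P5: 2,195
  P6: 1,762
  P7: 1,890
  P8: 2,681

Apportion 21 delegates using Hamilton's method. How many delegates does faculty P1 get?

The standard divisor is 48777/21 ≈ 2322.714.
Standard quotas: P1 2.1845, P2 13.5643, P3 0.8309, P4 0.7487, P5 0.9450, P6 0.7586, P7 0.8137, P8 1.1543.
Lower quotas: P1 2, P2 13, P3 0, P4 0, P5 0, P6 0, P7 0, P8 1 (sum 16, leaving 5 seats).
Remainders in descending order: P5 0.9450, P3 0.8309, P7 0.8137, P6 0.7586, P4 0.7487, P2 0.5643, P1 0.1845, P8 0.1543.
Largest remainders: P5, P3, P7, P6, P4 receive the extra seats.
P1 receives 2.

2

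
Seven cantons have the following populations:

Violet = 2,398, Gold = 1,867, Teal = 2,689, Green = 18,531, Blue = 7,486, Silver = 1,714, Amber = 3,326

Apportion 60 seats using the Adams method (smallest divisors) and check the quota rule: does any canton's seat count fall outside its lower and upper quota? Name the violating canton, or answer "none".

Green

Standard quotas: Violet 3.785, Gold 2.947, Teal 4.245, Green 29.251, Blue 11.817, Silver 2.706, Amber 5.250.
Adams allocation: Violet 4, Gold 3, Teal 5, Green 28, Blue 12, Silver 3, Amber 5.
Green has quota 29.251 (lower 29, upper 30) but receives 28 — outside the quota interval.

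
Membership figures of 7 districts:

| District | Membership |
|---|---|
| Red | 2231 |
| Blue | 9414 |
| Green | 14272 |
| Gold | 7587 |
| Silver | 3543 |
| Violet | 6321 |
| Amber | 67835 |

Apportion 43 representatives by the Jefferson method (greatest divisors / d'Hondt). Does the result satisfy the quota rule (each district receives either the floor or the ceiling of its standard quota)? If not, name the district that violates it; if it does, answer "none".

Standard quotas: Red 0.863, Blue 3.640, Green 5.519, Gold 2.934, Silver 1.370, Violet 2.444, Amber 26.230.
Jefferson allocation: Red 0, Blue 3, Green 6, Gold 3, Silver 1, Violet 2, Amber 28.
Amber has quota 26.230 (lower 26, upper 27) but receives 28 — outside the quota interval.

Amber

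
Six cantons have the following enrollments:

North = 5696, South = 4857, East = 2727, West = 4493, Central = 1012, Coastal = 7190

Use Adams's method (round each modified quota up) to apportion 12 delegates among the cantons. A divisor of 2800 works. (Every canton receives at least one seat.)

North 3, South 2, East 1, West 2, Central 1, Coastal 3

With modified divisor 2800: modified quotas North 2.034, South 1.735, East 0.974, West 1.605, Central 0.361, Coastal 2.568.
Rounding up: North 3, South 2, East 1, West 2, Central 1, Coastal 3 (total 12).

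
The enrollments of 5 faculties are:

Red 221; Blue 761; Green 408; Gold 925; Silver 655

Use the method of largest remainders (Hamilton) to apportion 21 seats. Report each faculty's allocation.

Total 2970; standard divisor 2970/21 ≈ 141.429.
Standard quotas: Red 1.563, Blue 5.381, Green 2.885, Gold 6.540, Silver 4.631.
Lower quotas: Red 1, Blue 5, Green 2, Gold 6, Silver 4 (sum 18, leaving 3 seats).
Remainders in descending order: Green 0.885, Silver 0.631, Red 0.563, Gold 0.540, Blue 0.381.
The surplus seats go to Green, Silver, Red.

Red=2, Blue=5, Green=3, Gold=6, Silver=5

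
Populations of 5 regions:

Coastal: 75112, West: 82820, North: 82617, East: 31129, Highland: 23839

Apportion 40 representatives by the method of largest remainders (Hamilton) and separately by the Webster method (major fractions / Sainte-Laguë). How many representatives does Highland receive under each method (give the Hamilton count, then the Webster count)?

Hamilton: Coastal 10, West 11, North 11, East 4, Highland 4.
Webster: Coastal 10, West 12, North 11, East 4, Highland 3.
Highland gets 4 under Hamilton and 3 under Webster.

4 and 3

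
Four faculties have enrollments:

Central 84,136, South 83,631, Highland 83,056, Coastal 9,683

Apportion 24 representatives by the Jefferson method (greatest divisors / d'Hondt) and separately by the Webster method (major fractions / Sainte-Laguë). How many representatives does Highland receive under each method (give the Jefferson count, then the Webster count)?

Jefferson: Central 8, South 8, Highland 8, Coastal 0.
Webster: Central 8, South 8, Highland 7, Coastal 1.
Highland gets 8 under Jefferson and 7 under Webster.

8 and 7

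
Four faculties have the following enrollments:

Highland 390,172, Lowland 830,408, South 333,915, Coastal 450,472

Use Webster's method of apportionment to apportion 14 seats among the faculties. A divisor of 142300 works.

Highland=3, Lowland=6, South=2, Coastal=3

With modified divisor 142300: modified quotas Highland 2.742, Lowland 5.836, South 2.347, Coastal 3.166.
Rounding to the nearest integer: Highland 3, Lowland 6, South 2, Coastal 3 (total 14).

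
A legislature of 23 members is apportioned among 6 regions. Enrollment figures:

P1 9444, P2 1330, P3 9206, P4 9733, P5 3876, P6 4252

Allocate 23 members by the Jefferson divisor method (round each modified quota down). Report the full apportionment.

P1=6, P2=0, P3=6, P4=6, P5=2, P6=3

Standard divisor 37841/23 ≈ 1645.261; standard quotas: P1 5.740, P2 0.808, P3 5.595, P4 5.916, P5 2.356, P6 2.584.
Rounding down gives 5, 0, 5, 5, 2, 2 = 19 seats, so the divisor must be adjusted.
With modified divisor 1400: modified quotas P1 6.746, P2 0.950, P3 6.576, P4 6.952, P5 2.769, P6 3.037.
Rounding down: P1 6, P2 0, P3 6, P4 6, P5 2, P6 3 (total 23).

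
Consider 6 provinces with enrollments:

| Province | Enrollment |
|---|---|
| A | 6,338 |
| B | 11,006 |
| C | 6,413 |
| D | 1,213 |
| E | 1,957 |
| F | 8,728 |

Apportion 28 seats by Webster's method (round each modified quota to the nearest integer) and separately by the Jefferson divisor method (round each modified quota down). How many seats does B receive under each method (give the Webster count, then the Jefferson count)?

Webster: A 5, B 8, C 5, D 1, E 2, F 7.
Jefferson: A 5, B 9, C 5, D 1, E 1, F 7.
B gets 8 under Webster and 9 under Jefferson.

8 and 9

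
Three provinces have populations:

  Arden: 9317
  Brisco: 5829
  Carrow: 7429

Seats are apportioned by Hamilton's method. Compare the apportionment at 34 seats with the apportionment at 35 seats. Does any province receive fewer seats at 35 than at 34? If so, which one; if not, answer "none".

none

At 34 seats: Arden 14, Brisco 9, Carrow 11.
At 35 seats: Arden 14, Brisco 9, Carrow 12.
No province's allocation decreased.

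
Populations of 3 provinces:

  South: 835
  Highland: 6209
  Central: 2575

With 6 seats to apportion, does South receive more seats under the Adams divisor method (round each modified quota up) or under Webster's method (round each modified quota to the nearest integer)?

Adams: South 1, Highland 3, Central 2.
Webster: South 0, Highland 4, Central 2.
South gets 1 under Adams and 0 under Webster.

Adams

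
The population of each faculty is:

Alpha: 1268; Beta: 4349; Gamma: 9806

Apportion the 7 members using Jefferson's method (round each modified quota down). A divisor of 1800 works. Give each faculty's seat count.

With modified divisor 1800: modified quotas Alpha 0.704, Beta 2.416, Gamma 5.448.
Rounding down: Alpha 0, Beta 2, Gamma 5 (total 7).

Alpha 0, Beta 2, Gamma 5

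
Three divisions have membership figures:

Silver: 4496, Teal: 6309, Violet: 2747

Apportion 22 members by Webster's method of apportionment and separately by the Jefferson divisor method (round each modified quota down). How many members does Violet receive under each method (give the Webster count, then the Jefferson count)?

5 and 4

Webster: Silver 7, Teal 10, Violet 5.
Jefferson: Silver 7, Teal 11, Violet 4.
Violet gets 5 under Webster and 4 under Jefferson.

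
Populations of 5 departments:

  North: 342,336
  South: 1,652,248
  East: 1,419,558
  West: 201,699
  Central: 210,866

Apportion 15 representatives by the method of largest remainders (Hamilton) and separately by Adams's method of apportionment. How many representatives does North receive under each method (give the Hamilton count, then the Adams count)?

1 and 2

Hamilton: North 1, South 6, East 6, West 1, Central 1.
Adams: North 2, South 6, East 5, West 1, Central 1.
North gets 1 under Hamilton and 2 under Adams.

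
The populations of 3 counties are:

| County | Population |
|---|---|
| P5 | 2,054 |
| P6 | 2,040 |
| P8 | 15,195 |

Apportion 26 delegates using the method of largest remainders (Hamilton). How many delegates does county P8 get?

20

Standard divisor: 19289 ÷ 26 ≈ 741.885.
Standard quotas: P5 2.7686, P6 2.7498, P8 20.4816.
Lower quotas: P5 2, P6 2, P8 20 (sum 24, leaving 2 seats).
Remainders in descending order: P5 0.7686, P6 0.7498, P8 0.4816.
The surplus seats go to P5, P6.
P8 receives 20.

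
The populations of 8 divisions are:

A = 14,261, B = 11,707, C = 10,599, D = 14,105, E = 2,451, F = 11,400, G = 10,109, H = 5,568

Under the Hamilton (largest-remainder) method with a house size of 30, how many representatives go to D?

5

Standard divisor: 80200 ÷ 30 ≈ 2673.333.
Standard quotas: A 5.3345, B 4.3792, C 3.9647, D 5.2762, E 0.9168, F 4.2643, G 3.7814, H 2.0828.
Lower quotas: A 5, B 4, C 3, D 5, E 0, F 4, G 3, H 2 (sum 26, leaving 4 seats).
Remainders in descending order: C 0.9647, E 0.9168, G 0.7814, B 0.3792, A 0.3345, D 0.2762, F 0.2643, H 0.0828.
The surplus seats go to C, E, G, B.
D receives 5.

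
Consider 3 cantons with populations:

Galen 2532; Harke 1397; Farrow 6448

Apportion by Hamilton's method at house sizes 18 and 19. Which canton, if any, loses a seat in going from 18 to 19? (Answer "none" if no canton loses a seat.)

At 18 seats: Galen 4, Harke 3, Farrow 11.
At 19 seats: Galen 5, Harke 2, Farrow 12.
Harke drops from 3 to 2.

Harke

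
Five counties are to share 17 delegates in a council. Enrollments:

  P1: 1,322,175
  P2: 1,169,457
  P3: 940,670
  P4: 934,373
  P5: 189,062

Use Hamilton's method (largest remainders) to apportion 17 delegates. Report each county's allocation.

Standard divisor: 4555737 ÷ 17 ≈ 267984.529.
Standard quotas: P1 4.9338, P2 4.3639, P3 3.5102, P4 3.4867, P5 0.7055.
Lower quotas: P1 4, P2 4, P3 3, P4 3, P5 0 (sum 14, leaving 3 seats).
Remainders in descending order: P1 0.9338, P5 0.7055, P3 0.5102, P4 0.4867, P2 0.3639.
The surplus seats go to P1, P5, P3.

P1=5; P2=4; P3=4; P4=3; P5=1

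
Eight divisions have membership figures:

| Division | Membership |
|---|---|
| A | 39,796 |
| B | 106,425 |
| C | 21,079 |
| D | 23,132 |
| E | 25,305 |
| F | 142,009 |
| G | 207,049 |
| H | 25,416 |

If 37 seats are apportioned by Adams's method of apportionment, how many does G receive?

12

Standard divisor 590211/37 ≈ 15951.649; standard quotas: A 2.495, B 6.672, C 1.321, D 1.450, E 1.586, F 8.902, G 12.980, H 1.593.
Rounding up gives 3, 7, 2, 2, 2, 9, 13, 2 = 40 seats, so the divisor must be adjusted.
With modified divisor 18300: modified quotas A 2.175, B 5.816, C 1.152, D 1.264, E 1.383, F 7.760, G 11.314, H 1.389.
Rounding up: A 3, B 6, C 2, D 2, E 2, F 8, G 12, H 2 (total 37).
G receives 12.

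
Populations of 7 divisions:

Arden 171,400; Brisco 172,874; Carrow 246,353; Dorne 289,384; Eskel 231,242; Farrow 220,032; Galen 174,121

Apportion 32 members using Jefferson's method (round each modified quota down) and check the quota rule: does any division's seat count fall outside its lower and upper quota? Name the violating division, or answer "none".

none

Standard quotas: Arden 3.643, Brisco 3.675, Carrow 5.237, Dorne 6.151, Eskel 4.915, Farrow 4.677, Galen 3.701.
Jefferson allocation: Arden 3, Brisco 4, Carrow 5, Dorne 6, Eskel 5, Farrow 5, Galen 4.
Every allocation lies between the lower and upper quota.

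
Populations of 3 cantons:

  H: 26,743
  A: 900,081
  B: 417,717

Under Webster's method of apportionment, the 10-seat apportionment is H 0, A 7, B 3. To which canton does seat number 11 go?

A

Priority for the next seat is population ÷ (current seats + 0.5).
Priorities: H 53486.000, A 120010.800, B 119347.714.
Highest priority: A.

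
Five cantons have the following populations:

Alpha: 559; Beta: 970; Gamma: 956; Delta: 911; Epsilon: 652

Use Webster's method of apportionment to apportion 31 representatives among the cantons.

Standard divisor 4048/31 ≈ 130.581; standard quotas: Alpha 4.281, Beta 7.428, Gamma 7.321, Delta 6.977, Epsilon 4.993.
Rounding to the nearest integer gives 4, 7, 7, 7, 5 = 30 seats, so the divisor must be adjusted.
With modified divisor 128: modified quotas Alpha 4.367, Beta 7.578, Gamma 7.469, Delta 7.117, Epsilon 5.094.
Rounding to the nearest integer: Alpha 4, Beta 8, Gamma 7, Delta 7, Epsilon 5 (total 31).

Alpha=4; Beta=8; Gamma=7; Delta=7; Epsilon=5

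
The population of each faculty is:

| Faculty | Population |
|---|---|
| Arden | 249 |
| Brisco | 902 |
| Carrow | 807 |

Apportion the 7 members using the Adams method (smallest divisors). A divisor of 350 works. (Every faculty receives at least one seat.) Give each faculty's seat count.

With modified divisor 350: modified quotas Arden 0.711, Brisco 2.577, Carrow 2.306.
Rounding up: Arden 1, Brisco 3, Carrow 3 (total 7).

Arden 1; Brisco 3; Carrow 3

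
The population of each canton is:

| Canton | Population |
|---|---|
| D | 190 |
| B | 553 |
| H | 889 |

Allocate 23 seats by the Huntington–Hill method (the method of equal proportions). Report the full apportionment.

With divisor 73: modified quotas D 2.603, B 7.575, H 12.178.
Geometric-mean thresholds: D √(2·3)=2.449, B √(7·8)=7.483, H √(12·13)=12.490.
Each quota rounded against its threshold gives D 3, B 8, H 12 (total 23).

D: 3; B: 8; H: 12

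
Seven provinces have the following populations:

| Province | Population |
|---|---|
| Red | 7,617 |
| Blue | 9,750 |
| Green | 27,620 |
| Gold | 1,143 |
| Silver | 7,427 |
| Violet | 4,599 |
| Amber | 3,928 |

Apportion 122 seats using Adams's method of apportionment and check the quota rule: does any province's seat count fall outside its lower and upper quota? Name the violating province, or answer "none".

Standard quotas: Red 14.968, Blue 19.160, Green 54.275, Gold 2.246, Silver 14.595, Violet 9.037, Amber 7.719.
Adams allocation: Red 15, Blue 19, Green 53, Gold 3, Silver 15, Violet 9, Amber 8.
Green has quota 54.275 (lower 54, upper 55) but receives 53 — outside the quota interval.

Green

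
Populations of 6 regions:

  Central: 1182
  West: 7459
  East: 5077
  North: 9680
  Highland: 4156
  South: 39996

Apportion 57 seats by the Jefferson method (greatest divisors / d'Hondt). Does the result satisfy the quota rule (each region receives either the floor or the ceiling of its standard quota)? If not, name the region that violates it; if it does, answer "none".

South

Standard quotas: Central 0.997, West 6.294, East 4.284, North 8.168, Highland 3.507, South 33.749.
Jefferson allocation: Central 1, West 6, East 4, North 8, Highland 3, South 35.
South has quota 33.749 (lower 33, upper 34) but receives 35 — outside the quota interval.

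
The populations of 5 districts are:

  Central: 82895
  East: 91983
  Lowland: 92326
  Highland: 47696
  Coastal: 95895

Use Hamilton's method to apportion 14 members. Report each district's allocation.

Standard divisor: 410795 ÷ 14 ≈ 29342.5.
Standard quotas: Central 2.8251, East 3.1348, Lowland 3.1465, Highland 1.6255, Coastal 3.2681.
Lower quotas: Central 2, East 3, Lowland 3, Highland 1, Coastal 3 (sum 12, leaving 2 seats).
Remainders in descending order: Central 0.8251, Highland 0.6255, Coastal 0.2681, Lowland 0.1465, East 0.1348.
The surplus seats go to Central, Highland.

Central 3, East 3, Lowland 3, Highland 2, Coastal 3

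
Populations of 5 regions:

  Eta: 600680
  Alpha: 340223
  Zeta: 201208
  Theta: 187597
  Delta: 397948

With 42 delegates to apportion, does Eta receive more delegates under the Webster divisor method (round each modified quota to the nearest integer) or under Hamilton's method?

Webster: Eta 14, Alpha 8, Zeta 5, Theta 5, Delta 10.
Hamilton: Eta 15, Alpha 8, Zeta 5, Theta 4, Delta 10.
Eta gets 14 under Webster and 15 under Hamilton.

Hamilton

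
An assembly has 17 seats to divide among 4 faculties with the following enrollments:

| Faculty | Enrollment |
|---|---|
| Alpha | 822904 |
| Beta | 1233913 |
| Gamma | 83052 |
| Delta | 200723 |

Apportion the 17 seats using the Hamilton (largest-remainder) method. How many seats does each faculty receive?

The standard divisor is 2340592/17 ≈ 137681.882.
Standard quotas: Alpha 5.9769, Beta 8.9621, Gamma 0.6032, Delta 1.4579.
Lower quotas: Alpha 5, Beta 8, Gamma 0, Delta 1 (sum 14, leaving 3 seats).
Remainders in descending order: Alpha 0.9769, Beta 0.9621, Gamma 0.6032, Delta 0.4579.
Largest remainders: Alpha, Beta, Gamma receive the extra seats.

Alpha 6; Beta 9; Gamma 1; Delta 1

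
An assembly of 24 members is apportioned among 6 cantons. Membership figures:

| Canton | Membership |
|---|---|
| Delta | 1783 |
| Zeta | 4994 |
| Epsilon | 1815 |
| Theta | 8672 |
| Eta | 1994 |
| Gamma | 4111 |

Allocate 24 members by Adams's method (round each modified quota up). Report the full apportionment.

Standard divisor 23369/24 ≈ 973.708; standard quotas: Delta 1.831, Zeta 5.129, Epsilon 1.864, Theta 8.906, Eta 2.048, Gamma 4.222.
Rounding up gives 2, 6, 2, 9, 3, 5 = 27 seats, so the divisor must be adjusted.
With modified divisor 1060: modified quotas Delta 1.682, Zeta 4.711, Epsilon 1.712, Theta 8.181, Eta 1.881, Gamma 3.878.
Rounding up: Delta 2, Zeta 5, Epsilon 2, Theta 9, Eta 2, Gamma 4 (total 24).

Delta 2; Zeta 5; Epsilon 2; Theta 9; Eta 2; Gamma 4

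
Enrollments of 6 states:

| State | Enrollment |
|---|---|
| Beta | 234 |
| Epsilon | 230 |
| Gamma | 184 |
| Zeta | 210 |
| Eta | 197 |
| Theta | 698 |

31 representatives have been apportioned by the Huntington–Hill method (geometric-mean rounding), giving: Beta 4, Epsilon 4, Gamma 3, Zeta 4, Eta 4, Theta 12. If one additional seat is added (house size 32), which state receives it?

Priority for the next seat is population ÷ (√(s·(s+1))).
Priorities: Beta 52.324, Epsilon 51.430, Gamma 53.116, Zeta 46.957, Eta 44.051, Theta 55.885.
Highest priority: Theta.

Theta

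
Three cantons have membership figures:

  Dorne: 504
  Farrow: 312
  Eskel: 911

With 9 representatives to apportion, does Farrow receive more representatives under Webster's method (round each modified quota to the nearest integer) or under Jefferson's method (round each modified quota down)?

Webster: Dorne 2, Farrow 2, Eskel 5.
Jefferson: Dorne 3, Farrow 1, Eskel 5.
Farrow gets 2 under Webster and 1 under Jefferson.

Webster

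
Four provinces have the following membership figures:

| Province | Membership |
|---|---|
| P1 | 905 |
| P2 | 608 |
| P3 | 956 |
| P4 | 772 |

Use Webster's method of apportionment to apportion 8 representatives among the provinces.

P1 2, P2 2, P3 2, P4 2

Standard divisor 3241/8 ≈ 405.125; standard quotas: P1 2.234, P2 1.501, P3 2.360, P4 1.906.
Rounding to the nearest integer gives P1 2, P2 2, P3 2, P4 2 — total 8, matching the house size, so no adjustment is needed.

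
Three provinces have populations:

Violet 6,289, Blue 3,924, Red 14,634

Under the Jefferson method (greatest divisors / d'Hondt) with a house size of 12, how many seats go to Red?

Standard divisor 24847/12 ≈ 2070.583; standard quotas: Violet 3.037, Blue 1.895, Red 7.068.
Rounding down gives 3, 1, 7 = 11 seats, so the divisor must be adjusted.
With modified divisor 1900: modified quotas Violet 3.310, Blue 2.065, Red 7.702.
Rounding down: Violet 3, Blue 2, Red 7 (total 12).
Red receives 7.

7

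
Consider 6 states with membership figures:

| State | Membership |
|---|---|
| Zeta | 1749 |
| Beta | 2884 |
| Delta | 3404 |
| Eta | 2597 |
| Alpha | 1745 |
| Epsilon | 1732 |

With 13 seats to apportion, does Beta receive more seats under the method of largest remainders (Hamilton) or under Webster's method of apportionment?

Hamilton: Zeta 2, Beta 3, Delta 3, Eta 2, Alpha 2, Epsilon 1.
Webster: Zeta 2, Beta 2, Delta 3, Eta 2, Alpha 2, Epsilon 2.
Beta gets 3 under Hamilton and 2 under Webster.

Hamilton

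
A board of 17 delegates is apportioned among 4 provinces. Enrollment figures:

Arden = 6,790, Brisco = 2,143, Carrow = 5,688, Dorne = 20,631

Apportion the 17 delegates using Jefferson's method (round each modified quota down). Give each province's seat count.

Standard divisor 35252/17 ≈ 2073.647; standard quotas: Arden 3.274, Brisco 1.033, Carrow 2.743, Dorne 9.949.
Rounding down gives 3, 1, 2, 9 = 15 seats, so the divisor must be adjusted.
With modified divisor 1881.68: modified quotas Arden 3.608, Brisco 1.139, Carrow 3.023, Dorne 10.964.
Rounding down: Arden 3, Brisco 1, Carrow 3, Dorne 10 (total 17).

Arden=3; Brisco=1; Carrow=3; Dorne=10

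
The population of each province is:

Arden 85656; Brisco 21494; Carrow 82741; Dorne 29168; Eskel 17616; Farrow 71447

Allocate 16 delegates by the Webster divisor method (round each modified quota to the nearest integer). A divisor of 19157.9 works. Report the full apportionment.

With modified divisor 19157.9: modified quotas Arden 4.471, Brisco 1.122, Carrow 4.319, Dorne 1.523, Eskel 0.920, Farrow 3.729.
Rounding to the nearest integer: Arden 4, Brisco 1, Carrow 4, Dorne 2, Eskel 1, Farrow 4 (total 16).

Arden: 4, Brisco: 1, Carrow: 4, Dorne: 2, Eskel: 1, Farrow: 4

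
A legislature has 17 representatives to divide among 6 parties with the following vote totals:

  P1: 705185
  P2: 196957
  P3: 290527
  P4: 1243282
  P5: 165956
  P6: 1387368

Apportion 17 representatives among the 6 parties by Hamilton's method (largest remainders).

Standard divisor: 3989275 ÷ 17 ≈ 234663.235.
Standard quotas: P1 3.0051, P2 0.8393, P3 1.2381, P4 5.2982, P5 0.7072, P6 5.9122.
Lower quotas: P1 3, P2 0, P3 1, P4 5, P5 0, P6 5 (sum 14, leaving 3 seats).
Remainders in descending order: P6 0.9122, P2 0.8393, P5 0.7072, P4 0.2982, P3 0.2381, P1 0.0051.
Largest remainders: P6, P2, P5 receive the extra seats.

P1: 3; P2: 1; P3: 1; P4: 5; P5: 1; P6: 6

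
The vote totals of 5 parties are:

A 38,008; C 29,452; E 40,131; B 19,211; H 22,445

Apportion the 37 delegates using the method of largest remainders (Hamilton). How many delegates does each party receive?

A: 9, C: 7, E: 10, B: 5, H: 6

Total 149247; standard divisor 149247/37 ≈ 4033.703.
Standard quotas: A 9.4226, C 7.3015, E 9.9489, B 4.7626, H 5.5644.
Lower quotas: A 9, C 7, E 9, B 4, H 5 (sum 34, leaving 3 seats).
Remainders in descending order: E 0.9489, B 0.7626, H 0.5644, A 0.4226, C 0.3015.
The surplus seats go to E, B, H.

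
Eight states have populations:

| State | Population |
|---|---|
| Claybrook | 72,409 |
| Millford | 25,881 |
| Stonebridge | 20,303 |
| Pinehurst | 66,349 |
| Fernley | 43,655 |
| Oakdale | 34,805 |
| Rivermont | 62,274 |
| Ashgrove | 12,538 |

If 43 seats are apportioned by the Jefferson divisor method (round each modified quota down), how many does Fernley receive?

Standard divisor 338214/43 ≈ 7865.442; standard quotas: Claybrook 9.206, Millford 3.290, Stonebridge 2.581, Pinehurst 8.436, Fernley 5.550, Oakdale 4.425, Rivermont 7.917, Ashgrove 1.594.
Rounding down gives 9, 3, 2, 8, 5, 4, 7, 1 = 39 seats, so the divisor must be adjusted.
With modified divisor 7100: modified quotas Claybrook 10.198, Millford 3.645, Stonebridge 2.860, Pinehurst 9.345, Fernley 6.149, Oakdale 4.902, Rivermont 8.771, Ashgrove 1.766.
Rounding down: Claybrook 10, Millford 3, Stonebridge 2, Pinehurst 9, Fernley 6, Oakdale 4, Rivermont 8, Ashgrove 1 (total 43).
Fernley receives 6.

6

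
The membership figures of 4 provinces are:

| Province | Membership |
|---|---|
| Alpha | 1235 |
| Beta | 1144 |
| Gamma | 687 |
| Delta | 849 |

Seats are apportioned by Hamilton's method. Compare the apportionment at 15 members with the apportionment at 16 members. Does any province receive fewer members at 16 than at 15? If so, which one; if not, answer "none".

none

At 15 seats: Alpha 5, Beta 4, Gamma 3, Delta 3.
At 16 seats: Alpha 5, Beta 5, Gamma 3, Delta 3.
No province's allocation decreased.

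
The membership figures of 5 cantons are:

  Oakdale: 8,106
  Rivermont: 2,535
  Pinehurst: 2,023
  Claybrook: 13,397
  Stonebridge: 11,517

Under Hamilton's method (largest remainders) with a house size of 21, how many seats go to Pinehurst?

1

Standard divisor: 37578 ÷ 21 ≈ 1789.429.
Standard quotas: Oakdale 4.5299, Rivermont 1.4167, Pinehurst 1.1305, Claybrook 7.4867, Stonebridge 6.4361.
Lower quotas: Oakdale 4, Rivermont 1, Pinehurst 1, Claybrook 7, Stonebridge 6 (sum 19, leaving 2 seats).
Remainders in descending order: Oakdale 0.5299, Claybrook 0.4867, Stonebridge 0.4361, Rivermont 0.4167, Pinehurst 0.1305.
Largest remainders: Oakdale, Claybrook receive the extra seats.
Pinehurst receives 1.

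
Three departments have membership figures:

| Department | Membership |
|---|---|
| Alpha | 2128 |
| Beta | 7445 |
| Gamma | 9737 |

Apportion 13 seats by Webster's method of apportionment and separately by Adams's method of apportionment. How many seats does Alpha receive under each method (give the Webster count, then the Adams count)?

1 and 2

Webster: Alpha 1, Beta 5, Gamma 7.
Adams: Alpha 2, Beta 5, Gamma 6.
Alpha gets 1 under Webster and 2 under Adams.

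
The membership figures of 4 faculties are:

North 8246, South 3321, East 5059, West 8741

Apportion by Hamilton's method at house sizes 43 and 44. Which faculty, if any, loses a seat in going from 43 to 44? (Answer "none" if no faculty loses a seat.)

At 43 seats: North 14, South 6, East 8, West 15.
At 44 seats: North 14, South 6, East 9, West 15.
No faculty's allocation decreased.

none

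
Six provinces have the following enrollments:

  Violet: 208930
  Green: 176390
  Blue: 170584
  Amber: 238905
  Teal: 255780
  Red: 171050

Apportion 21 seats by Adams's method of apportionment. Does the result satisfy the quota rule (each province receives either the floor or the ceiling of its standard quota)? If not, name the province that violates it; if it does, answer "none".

none

Standard quotas: Violet 3.592, Green 3.032, Blue 2.932, Amber 4.107, Teal 4.397, Red 2.940.
Adams allocation: Violet 4, Green 3, Blue 3, Amber 4, Teal 4, Red 3.
Every allocation lies between the lower and upper quota.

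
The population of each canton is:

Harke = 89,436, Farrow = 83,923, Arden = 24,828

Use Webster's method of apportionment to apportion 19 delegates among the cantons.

Harke 9, Farrow 8, Arden 2

Standard divisor 198187/19 ≈ 10430.895; standard quotas: Harke 8.574, Farrow 8.046, Arden 2.380.
Rounding to the nearest integer gives Harke 9, Farrow 8, Arden 2 — total 19, matching the house size, so no adjustment is needed.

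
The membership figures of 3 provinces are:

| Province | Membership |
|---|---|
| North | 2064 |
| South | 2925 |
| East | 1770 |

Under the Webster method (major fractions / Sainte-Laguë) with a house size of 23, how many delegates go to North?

7

Standard divisor 6759/23 ≈ 293.87; standard quotas: North 7.024, South 9.953, East 6.023.
Rounding to the nearest integer gives North 7, South 10, East 6 — total 23, matching the house size, so no adjustment is needed.
North receives 7.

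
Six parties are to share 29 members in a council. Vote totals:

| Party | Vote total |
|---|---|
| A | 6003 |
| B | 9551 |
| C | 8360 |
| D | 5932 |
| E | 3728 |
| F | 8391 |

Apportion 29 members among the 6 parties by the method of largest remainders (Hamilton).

A 4, B 7, C 6, D 4, E 2, F 6

The standard divisor is 41965/29 ≈ 1447.069.
Standard quotas: A 4.1484, B 6.6002, C 5.7772, D 4.0993, E 2.5762, F 5.7986.
Lower quotas: A 4, B 6, C 5, D 4, E 2, F 5 (sum 26, leaving 3 seats).
Remainders in descending order: F 0.7986, C 0.7772, B 0.6002, E 0.5762, A 0.1484, D 0.0993.
The surplus seats go to F, C, B.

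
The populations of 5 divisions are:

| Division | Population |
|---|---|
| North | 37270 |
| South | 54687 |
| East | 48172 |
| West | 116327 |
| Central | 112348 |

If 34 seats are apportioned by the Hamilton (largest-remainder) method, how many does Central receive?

The standard divisor is 368804/34 ≈ 10847.176.
Standard quotas: North 3.4359, South 5.0416, East 4.4410, West 10.7242, Central 10.3573.
Lower quotas: North 3, South 5, East 4, West 10, Central 10 (sum 32, leaving 2 seats).
Remainders in descending order: West 0.7242, East 0.4410, North 0.4359, Central 0.3573, South 0.0416.
The surplus seats go to West, East.
Central receives 10.

10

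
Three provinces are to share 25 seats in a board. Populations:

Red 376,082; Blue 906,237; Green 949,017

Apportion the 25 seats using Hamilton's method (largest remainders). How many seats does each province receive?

Total 2231336; standard divisor 2231336/25 ≈ 89253.44.
Standard quotas: Red 4.2136, Blue 10.1535, Green 10.6328.
Lower quotas: Red 4, Blue 10, Green 10 (sum 24, leaving 1 seat).
Remainders in descending order: Green 0.6328, Red 0.2136, Blue 0.1535.
Largest remainder: Green receives the extra seat.

Red=4; Blue=10; Green=11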